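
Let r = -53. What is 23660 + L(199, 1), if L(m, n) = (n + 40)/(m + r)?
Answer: 3454401/146 ≈ 23660.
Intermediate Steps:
L(m, n) = (40 + n)/(-53 + m) (L(m, n) = (n + 40)/(m - 53) = (40 + n)/(-53 + m))
23660 + L(199, 1) = 23660 + (40 + 1)/(-53 + 199) = 23660 + 41/146 = 3454401/146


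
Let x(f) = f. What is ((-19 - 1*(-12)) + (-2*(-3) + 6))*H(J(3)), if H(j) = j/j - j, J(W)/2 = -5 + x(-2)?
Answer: 75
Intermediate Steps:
J(W) = -14 (J(W) = 2*(-5 - 2) = 2*(-7) = -14)
H(j) = 1 - j
((-19 - 1*(-12)) + (-2*(-3) + 6))*H(J(3)) = ((-19 - 1*(-12)) + (-2*(-3) + 6))*(1 - 1*(-14)) = ((-19 + 12) + (6 + 6))*(1 + 14) = (-7 + 12)*15 = 5*15 = 75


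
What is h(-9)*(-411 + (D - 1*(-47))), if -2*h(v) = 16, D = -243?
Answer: 4856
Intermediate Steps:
h(v) = -8 (h(v) = -½*16 = -8)
h(-9)*(-411 + (D - 1*(-47))) = -8*(-411 + (-243 - 1*(-47))) = -8*(-411 + (-243 + 47)) = -8*(-411 - 196) = -8*(-607) = 4856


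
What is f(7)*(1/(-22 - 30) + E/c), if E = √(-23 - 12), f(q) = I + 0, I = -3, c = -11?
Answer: 3/52 + 3*I*√35/11 ≈ 0.057692 + 1.6135*I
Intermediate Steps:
f(q) = -3 (f(q) = -3 + 0 = -3)
E = I*√35 (E = √(-35) = I*√35 ≈ 5.9161*I)
f(7)*(1/(-22 - 30) + E/c) = -3*(1/(-22 - 30) + (I*√35)/(-11)) = -3*(1/(-52) + (I*√35)*(-1/11)) = -3*(-1/52 - I*√35/11) = 3/52 + 3*I*√35/11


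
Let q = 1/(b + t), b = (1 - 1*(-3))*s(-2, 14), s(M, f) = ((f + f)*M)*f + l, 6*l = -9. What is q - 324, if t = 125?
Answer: -977509/3017 ≈ -324.00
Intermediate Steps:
l = -3/2 (l = (⅙)*(-9) = -3/2 ≈ -1.5000)
s(M, f) = -3/2 + 2*M*f² (s(M, f) = ((f + f)*M)*f - 3/2 = ((2*f)*M)*f - 3/2 = (2*M*f)*f - 3/2 = 2*M*f² - 3/2 = -3/2 + 2*M*f²)
b = -3142 (b = (1 - 1*(-3))*(-3/2 + 2*(-2)*14²) = (1 + 3)*(-3/2 + 2*(-2)*196) = 4*(-3/2 - 784) = 4*(-1571/2) = -3142)
q = -1/3017 (q = 1/(-3142 + 125) = 1/(-3017) = -1/3017 ≈ -0.00033145)
q - 324 = -1/3017 - 324 = -977509/3017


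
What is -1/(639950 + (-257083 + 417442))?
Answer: -1/800309 ≈ -1.2495e-6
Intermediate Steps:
-1/(639950 + (-257083 + 417442)) = -1/(639950 + 160359) = -1/800309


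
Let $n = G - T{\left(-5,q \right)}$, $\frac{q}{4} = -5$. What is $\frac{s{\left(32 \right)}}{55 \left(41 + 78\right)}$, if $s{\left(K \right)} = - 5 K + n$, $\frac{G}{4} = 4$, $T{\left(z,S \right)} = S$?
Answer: $- \frac{124}{6545} \approx -0.018946$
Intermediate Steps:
$q = -20$ ($q = 4 \left(-5\right) = -20$)
$G = 16$ ($G = 4 \cdot 4 = 16$)
$n = 36$ ($n = 16 - -20 = 16 + 20 = 36$)
$s{\left(K \right)} = 36 - 5 K$ ($s{\left(K \right)} = - 5 K + 36 = 36 - 5 K$)
$\frac{s{\left(32 \right)}}{55 \left(41 + 78\right)} = \frac{36 - 160}{55 \left(41 + 78\right)} = \frac{36 - 160}{55 \cdot 119} = - \frac{124}{6545}$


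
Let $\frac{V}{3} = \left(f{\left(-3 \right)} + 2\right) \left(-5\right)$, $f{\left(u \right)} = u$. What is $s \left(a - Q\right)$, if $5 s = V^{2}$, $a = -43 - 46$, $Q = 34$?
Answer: $-5535$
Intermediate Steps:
$a = -89$
$V = 15$ ($V = 3 \left(-3 + 2\right) \left(-5\right) = 3 \left(\left(-1\right) \left(-5\right)\right) = 3 \cdot 5 = 15$)
$s = 45$ ($s = \frac{15^{2}}{5} = \frac{1}{5} \cdot 225 = 45$)
$s \left(a - Q\right) = 45 \left(-89 - 34\right) = 45 \left(-123\right) = -5535$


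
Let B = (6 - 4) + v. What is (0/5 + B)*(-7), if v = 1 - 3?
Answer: 0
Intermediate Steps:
v = -2
B = 0 (B = (6 - 4) - 2 = 2 - 2 = 0)
(0/5 + B)*(-7) = (0/5 + 0)*(-7) = (0*(⅕) + 0)*(-7) = (0 + 0)*(-7) = 0*(-7) = 0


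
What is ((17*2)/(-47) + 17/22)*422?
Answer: 10761/517 ≈ 20.814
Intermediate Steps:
((17*2)/(-47) + 17/22)*422 = (34*(-1/47) + 17*(1/22))*422 = (-34/47 + 17/22)*422 = (51/1034)*422 = 10761/517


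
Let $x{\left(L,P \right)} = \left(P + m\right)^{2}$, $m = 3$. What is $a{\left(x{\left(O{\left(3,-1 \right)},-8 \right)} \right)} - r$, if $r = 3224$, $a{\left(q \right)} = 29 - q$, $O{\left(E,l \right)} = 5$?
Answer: $-3220$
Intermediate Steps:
$x{\left(L,P \right)} = \left(3 + P\right)^{2}$ ($x{\left(L,P \right)} = \left(P + 3\right)^{2} = \left(3 + P\right)^{2}$)
$a{\left(x{\left(O{\left(3,-1 \right)},-8 \right)} \right)} - r = \left(29 - \left(3 - 8\right)^{2}\right) - 3224 = \left(29 - \left(-5\right)^{2}\right) - 3224 = \left(29 - 25\right) - 3224 = 4 - 3224 = -3220$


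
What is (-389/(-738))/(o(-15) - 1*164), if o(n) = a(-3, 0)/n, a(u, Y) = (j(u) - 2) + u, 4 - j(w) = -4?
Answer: -1945/605898 ≈ -0.0032101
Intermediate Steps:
j(w) = 8 (j(w) = 4 - 1*(-4) = 4 + 4 = 8)
a(u, Y) = 6 + u (a(u, Y) = (8 - 2) + u = 6 + u)
o(n) = 3/n (o(n) = (6 - 3)/n = 3/n)
(-389/(-738))/(o(-15) - 1*164) = (-389/(-738))/(3/(-15) - 1*164) = (-389*(-1/738))/(3*(-1/15) - 164) = 389/(738*(-⅕ - 164)) = 389/(738*(-821/5)) = (389/738)*(-5/821) = -1945/605898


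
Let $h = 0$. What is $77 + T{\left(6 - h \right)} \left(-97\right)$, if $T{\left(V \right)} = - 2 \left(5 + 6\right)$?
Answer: $2211$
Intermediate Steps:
$T{\left(V \right)} = -22$ ($T{\left(V \right)} = \left(-2\right) 11 = -22$)
$77 + T{\left(6 - h \right)} \left(-97\right) = 77 - -2134 = 77 + 2134 = 2211$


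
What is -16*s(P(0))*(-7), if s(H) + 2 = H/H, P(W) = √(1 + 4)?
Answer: -112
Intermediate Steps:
P(W) = √5
s(H) = -1 (s(H) = -2 + H/H = -2 + 1 = -1)
-16*s(P(0))*(-7) = -16*(-1)*(-7) = 16*(-7) = -112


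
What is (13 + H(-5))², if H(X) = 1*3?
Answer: 256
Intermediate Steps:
H(X) = 3
(13 + H(-5))² = (13 + 3)² = 16² = 256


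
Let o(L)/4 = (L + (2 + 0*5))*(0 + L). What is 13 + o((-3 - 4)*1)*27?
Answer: 3793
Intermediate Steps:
o(L) = 4*L*(2 + L) (o(L) = 4*((L + (2 + 0*5))*(0 + L)) = 4*((L + (2 + 0))*L) = 4*((L + 2)*L) = 4*((2 + L)*L) = 4*(L*(2 + L)) = 4*L*(2 + L))
13 + o((-3 - 4)*1)*27 = 13 + (4*((-3 - 4)*1)*(2 + (-3 - 4)*1))*27 = 13 + (4*(-7*1)*(2 - 7*1))*27 = 13 + (4*(-7)*(2 - 7))*27 = 13 + (4*(-7)*(-5))*27 = 13 + 140*27 = 13 + 3780 = 3793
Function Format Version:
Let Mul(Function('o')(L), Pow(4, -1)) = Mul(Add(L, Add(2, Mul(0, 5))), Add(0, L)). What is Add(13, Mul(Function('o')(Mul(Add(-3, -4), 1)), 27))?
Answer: 3793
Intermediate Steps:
Function('o')(L) = Mul(4, L, Add(2, L)) (Function('o')(L) = Mul(4, Mul(Add(L, Add(2, Mul(0, 5))), Add(0, L))) = Mul(4, Mul(Add(L, Add(2, 0)), L)) = Mul(4, Mul(Add(L, 2), L)) = Mul(4, Mul(Add(2, L), L)) = Mul(4, Mul(L, Add(2, L))) = Mul(4, L, Add(2, L)))
Add(13, Mul(Function('o')(Mul(Add(-3, -4), 1)), 27)) = Add(13, Mul(Mul(4, Mul(Add(-3, -4), 1), Add(2, Mul(Add(-3, -4), 1))), 27)) = Add(13, Mul(Mul(4, Mul(-7, 1), Add(2, Mul(-7, 1))), 27)) = Add(13, Mul(Mul(4, -7, Add(2, -7)), 27)) = Add(13, Mul(Mul(4, -7, -5), 27)) = Add(13, Mul(140, 27)) = Add(13, 3780) = 3793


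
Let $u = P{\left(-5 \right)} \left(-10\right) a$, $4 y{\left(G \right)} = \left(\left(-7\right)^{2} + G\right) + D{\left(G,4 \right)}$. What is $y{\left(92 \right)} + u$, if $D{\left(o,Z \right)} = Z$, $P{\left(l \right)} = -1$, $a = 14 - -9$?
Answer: $\frac{1065}{4} \approx 266.25$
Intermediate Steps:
$a = 23$ ($a = 14 + 9 = 23$)
$y{\left(G \right)} = \frac{53}{4} + \frac{G}{4}$ ($y{\left(G \right)} = \frac{\left(\left(-7\right)^{2} + G\right) + 4}{4} = \frac{\left(49 + G\right) + 4}{4} = \frac{53 + G}{4} = \frac{53}{4} + \frac{G}{4}$)
$u = 230$ ($u = \left(-1\right) \left(-10\right) 23 = 10 \cdot 23 = 230$)
$y{\left(92 \right)} + u = \left(\frac{53}{4} + \frac{1}{4} \cdot 92\right) + 230 = \left(\frac{53}{4} + 23\right) + 230 = \frac{145}{4} + 230 = \frac{1065}{4}$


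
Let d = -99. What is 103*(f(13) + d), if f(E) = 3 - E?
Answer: -11227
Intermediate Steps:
103*(f(13) + d) = 103*((3 - 1*13) - 99) = 103*((3 - 13) - 99) = 103*(-10 - 99) = 103*(-109) = -11227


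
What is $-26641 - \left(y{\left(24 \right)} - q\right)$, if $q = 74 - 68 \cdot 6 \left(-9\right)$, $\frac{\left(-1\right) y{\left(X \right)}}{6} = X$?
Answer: $-22751$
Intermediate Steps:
$y{\left(X \right)} = - 6 X$
$q = 3746$ ($q = 74 - -3672 = 74 + 3672 = 3746$)
$-26641 - \left(y{\left(24 \right)} - q\right) = -26641 - \left(\left(-6\right) 24 - 3746\right) = -26641 - \left(-144 - 3746\right) = -26641 - -3890 = -26641 + 3890 = -22751$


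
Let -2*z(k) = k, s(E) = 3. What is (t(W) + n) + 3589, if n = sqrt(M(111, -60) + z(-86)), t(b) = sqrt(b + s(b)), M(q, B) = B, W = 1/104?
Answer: 3589 + sqrt(8138)/52 + I*sqrt(17) ≈ 3590.7 + 4.1231*I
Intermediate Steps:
W = 1/104 ≈ 0.0096154
z(k) = -k/2
t(b) = sqrt(3 + b) (t(b) = sqrt(b + 3) = sqrt(3 + b))
n = I*sqrt(17) (n = sqrt(-60 - 1/2*(-86)) = sqrt(-60 + 43) = sqrt(-17) = I*sqrt(17) ≈ 4.1231*I)
(t(W) + n) + 3589 = (sqrt(3 + 1/104) + I*sqrt(17)) + 3589 = (sqrt(313/104) + I*sqrt(17)) + 3589 = (sqrt(8138)/52 + I*sqrt(17)) + 3589 = 3589 + sqrt(8138)/52 + I*sqrt(17)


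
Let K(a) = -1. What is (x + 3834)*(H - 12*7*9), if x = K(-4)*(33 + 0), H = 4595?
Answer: 14592039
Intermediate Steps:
x = -33 (x = -(33 + 0) = -1*33 = -33)
(x + 3834)*(H - 12*7*9) = (-33 + 3834)*(4595 - 12*7*9) = 3801*(4595 - 84*9) = 3801*(4595 - 756) = 3801*3839 = 14592039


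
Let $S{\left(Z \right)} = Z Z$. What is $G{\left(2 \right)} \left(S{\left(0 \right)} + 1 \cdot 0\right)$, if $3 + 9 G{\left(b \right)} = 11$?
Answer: $0$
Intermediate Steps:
$S{\left(Z \right)} = Z^{2}$
$G{\left(b \right)} = \frac{8}{9}$ ($G{\left(b \right)} = - \frac{1}{3} + \frac{1}{9} \cdot 11 = - \frac{1}{3} + \frac{11}{9} = \frac{8}{9}$)
$G{\left(2 \right)} \left(S{\left(0 \right)} + 1 \cdot 0\right) = \frac{8 \left(0^{2} + 1 \cdot 0\right)}{9} = \frac{8 \left(0 + 0\right)}{9} = \frac{8}{9} \cdot 0 = 0$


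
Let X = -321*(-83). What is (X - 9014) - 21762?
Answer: -4133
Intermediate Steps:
X = 26643
(X - 9014) - 21762 = (26643 - 9014) - 21762 = 17629 - 21762 = -4133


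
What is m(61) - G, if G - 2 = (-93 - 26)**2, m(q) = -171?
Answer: -14334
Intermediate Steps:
G = 14163 (G = 2 + (-93 - 26)**2 = 2 + (-119)**2 = 2 + 14161 = 14163)
m(61) - G = -171 - 1*14163 = -171 - 14163 = -14334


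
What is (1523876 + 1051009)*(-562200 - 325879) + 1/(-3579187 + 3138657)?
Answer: -1007360521889434951/440530 ≈ -2.2867e+12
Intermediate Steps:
(1523876 + 1051009)*(-562200 - 325879) + 1/(-3579187 + 3138657) = 2574885*(-888079) + 1/(-440530) = -2286701295915 - 1/440530 = -1007360521889434951/440530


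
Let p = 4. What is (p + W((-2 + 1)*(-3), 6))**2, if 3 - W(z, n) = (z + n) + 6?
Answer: 64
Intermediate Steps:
W(z, n) = -3 - n - z (W(z, n) = 3 - ((z + n) + 6) = 3 - ((n + z) + 6) = 3 - (6 + n + z) = 3 + (-6 - n - z) = -3 - n - z)
(p + W((-2 + 1)*(-3), 6))**2 = (4 + (-3 - 1*6 - (-2 + 1)*(-3)))**2 = (4 + (-3 - 6 - (-1)*(-3)))**2 = (4 + (-3 - 6 - 1*3))**2 = (4 + (-3 - 6 - 3))**2 = (4 - 12)**2 = (-8)**2 = 64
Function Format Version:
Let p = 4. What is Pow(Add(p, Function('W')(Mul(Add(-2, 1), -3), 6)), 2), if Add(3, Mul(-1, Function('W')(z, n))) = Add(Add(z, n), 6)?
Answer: 64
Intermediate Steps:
Function('W')(z, n) = Add(-3, Mul(-1, n), Mul(-1, z)) (Function('W')(z, n) = Add(3, Mul(-1, Add(Add(z, n), 6))) = Add(3, Mul(-1, Add(Add(n, z), 6))) = Add(3, Mul(-1, Add(6, n, z))) = Add(3, Add(-6, Mul(-1, n), Mul(-1, z))) = Add(-3, Mul(-1, n), Mul(-1, z)))
Pow(Add(p, Function('W')(Mul(Add(-2, 1), -3), 6)), 2) = Pow(Add(4, Add(-3, Mul(-1, 6), Mul(-1, Mul(Add(-2, 1), -3)))), 2) = Pow(Add(4, Add(-3, -6, Mul(-1, Mul(-1, -3)))), 2) = Pow(Add(4, Add(-3, -6, Mul(-1, 3))), 2) = Pow(Add(4, Add(-3, -6, -3)), 2) = Pow(Add(4, -12), 2) = Pow(-8, 2) = 64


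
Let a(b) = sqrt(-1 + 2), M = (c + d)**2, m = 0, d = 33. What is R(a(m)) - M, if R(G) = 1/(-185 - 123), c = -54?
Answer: -135829/308 ≈ -441.00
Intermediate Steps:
M = 441 (M = (-54 + 33)**2 = (-21)**2 = 441)
a(b) = 1 (a(b) = sqrt(1) = 1)
R(G) = -1/308 (R(G) = 1/(-308) = -1/308)
R(a(m)) - M = -1/308 - 1*441 = -1/308 - 441 = -135829/308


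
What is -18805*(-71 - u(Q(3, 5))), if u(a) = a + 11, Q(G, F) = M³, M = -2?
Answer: 1391570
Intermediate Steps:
Q(G, F) = -8 (Q(G, F) = (-2)³ = -8)
u(a) = 11 + a
-18805*(-71 - u(Q(3, 5))) = -18805*(-71 - (11 - 8)) = -18805*(-71 - 1*3) = -18805*(-71 - 3) = -18805*(-74) = 1391570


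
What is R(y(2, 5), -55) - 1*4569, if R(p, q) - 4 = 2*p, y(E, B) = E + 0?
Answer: -4561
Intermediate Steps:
y(E, B) = E
R(p, q) = 4 + 2*p
R(y(2, 5), -55) - 1*4569 = (4 + 2*2) - 1*4569 = (4 + 4) - 4569 = 8 - 4569 = -4561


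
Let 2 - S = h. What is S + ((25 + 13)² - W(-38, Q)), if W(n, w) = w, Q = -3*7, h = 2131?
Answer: -664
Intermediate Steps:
Q = -21
S = -2129 (S = 2 - 1*2131 = 2 - 2131 = -2129)
S + ((25 + 13)² - W(-38, Q)) = -2129 + ((25 + 13)² - 1*(-21)) = -2129 + (38² + 21) = -2129 + (1444 + 21) = -2129 + 1465 = -664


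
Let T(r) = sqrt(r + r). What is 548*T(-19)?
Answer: 548*I*sqrt(38) ≈ 3378.1*I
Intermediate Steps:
T(r) = sqrt(2)*sqrt(r) (T(r) = sqrt(2*r) = sqrt(2)*sqrt(r))
548*T(-19) = 548*(sqrt(2)*sqrt(-19)) = 548*(sqrt(2)*(I*sqrt(19))) = 548*(I*sqrt(38)) = 548*I*sqrt(38)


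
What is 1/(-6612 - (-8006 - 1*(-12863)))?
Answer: -1/11469 ≈ -8.7192e-5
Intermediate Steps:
1/(-6612 - (-8006 - 1*(-12863))) = 1/(-6612 - (-8006 + 12863)) = 1/(-6612 - 1*4857) = 1/(-6612 - 4857) = 1/(-11469) = -1/11469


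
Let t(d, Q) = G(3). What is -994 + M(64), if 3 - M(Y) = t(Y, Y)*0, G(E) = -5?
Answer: -991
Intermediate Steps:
t(d, Q) = -5
M(Y) = 3 (M(Y) = 3 - (-5)*0 = 3 - 1*0 = 3 + 0 = 3)
-994 + M(64) = -994 + 3 = -991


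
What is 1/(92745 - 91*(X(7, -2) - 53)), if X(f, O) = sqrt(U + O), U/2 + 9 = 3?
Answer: 48784/4759815279 + 91*I*sqrt(14)/9519630558 ≈ 1.0249e-5 + 3.5767e-8*I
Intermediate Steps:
U = -12 (U = -18 + 2*3 = -18 + 6 = -12)
X(f, O) = sqrt(-12 + O)
1/(92745 - 91*(X(7, -2) - 53)) = 1/(92745 - 91*(sqrt(-12 - 2) - 53)) = 1/(92745 - 91*(sqrt(-14) - 53)) = 1/(92745 - 91*(I*sqrt(14) - 53)) = 1/(92745 - 91*(-53 + I*sqrt(14))) = 1/(92745 + (4823 - 91*I*sqrt(14))) = 1/(97568 - 91*I*sqrt(14))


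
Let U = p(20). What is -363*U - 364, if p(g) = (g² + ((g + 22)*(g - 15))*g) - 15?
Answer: -1664719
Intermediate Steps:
p(g) = -15 + g² + g*(-15 + g)*(22 + g) (p(g) = (g² + ((22 + g)*(-15 + g))*g) - 15 = (g² + ((-15 + g)*(22 + g))*g) - 15 = (g² + g*(-15 + g)*(22 + g)) - 15 = -15 + g² + g*(-15 + g)*(22 + g))
U = 4585 (U = -15 + 20³ - 330*20 + 8*20² = -15 + 8000 - 6600 + 8*400 = -15 + 8000 - 6600 + 3200 = 4585)
-363*U - 364 = -363*4585 - 364 = -1664355 - 364 = -1664719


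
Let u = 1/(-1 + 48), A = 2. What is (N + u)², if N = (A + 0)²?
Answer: 35721/2209 ≈ 16.171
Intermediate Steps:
N = 4 (N = (2 + 0)² = 2² = 4)
u = 1/47 ≈ 0.021277
(N + u)² = (4 + 1/47)² = (189/47)² = 35721/2209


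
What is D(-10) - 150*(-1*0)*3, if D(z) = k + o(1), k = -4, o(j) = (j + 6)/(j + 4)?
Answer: -13/5 ≈ -2.6000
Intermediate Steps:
o(j) = (6 + j)/(4 + j)
D(z) = -13/5 (D(z) = -4 + (6 + 1)/(4 + 1) = -4 + 7/5 = -13/5)
D(-10) - 150*(-1*0)*3 = -13/5 - 150*(-1*0)*3 = -13/5 - 0*3 = -13/5 - 150*0 = -13/5 + 0 = -13/5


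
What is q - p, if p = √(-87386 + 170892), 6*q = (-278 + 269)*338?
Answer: -507 - √83506 ≈ -795.97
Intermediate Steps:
q = -507 (q = ((-278 + 269)*338)/6 = (-9*338)/6 = (⅙)*(-3042) = -507)
p = √83506 ≈ 288.97
q - p = -507 - √83506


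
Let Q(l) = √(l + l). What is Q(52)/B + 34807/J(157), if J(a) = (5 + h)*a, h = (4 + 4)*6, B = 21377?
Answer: 34807/8321 + 2*√26/21377 ≈ 4.1835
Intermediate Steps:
Q(l) = √2*√l (Q(l) = √(2*l) = √2*√l)
h = 48 (h = 8*6 = 48)
J(a) = 53*a (J(a) = (5 + 48)*a = 53*a)
Q(52)/B + 34807/J(157) = (√2*√52)/21377 + 34807/((53*157)) = (√2*(2*√13))*(1/21377) + 34807/8321 = (2*√26)*(1/21377) + 34807*(1/8321) = 2*√26/21377 + 34807/8321 = 34807/8321 + 2*√26/21377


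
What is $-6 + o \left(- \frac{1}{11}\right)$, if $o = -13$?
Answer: $- \frac{53}{11} \approx -4.8182$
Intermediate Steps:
$-6 + o \left(- \frac{1}{11}\right) = -6 - 13 \left(- \frac{1}{11}\right) = -6 - 13 \left(\left(-1\right) \frac{1}{11}\right) = -6 - - \frac{13}{11} = -6 + \frac{13}{11} = - \frac{53}{11}$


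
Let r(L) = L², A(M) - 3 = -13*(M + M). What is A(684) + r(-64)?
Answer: -13685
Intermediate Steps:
A(M) = 3 - 26*M (A(M) = 3 - 13*(M + M) = 3 - 26*M)
A(684) + r(-64) = (3 - 26*684) + (-64)² = (3 - 17784) + 4096 = -17781 + 4096 = -13685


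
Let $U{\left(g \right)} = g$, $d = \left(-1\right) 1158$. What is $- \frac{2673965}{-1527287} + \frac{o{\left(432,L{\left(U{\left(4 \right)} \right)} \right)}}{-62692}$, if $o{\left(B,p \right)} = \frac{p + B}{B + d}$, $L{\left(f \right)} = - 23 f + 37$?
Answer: $\frac{121704466991479}{69513539214504} \approx 1.7508$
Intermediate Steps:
$d = -1158$
$L{\left(f \right)} = 37 - 23 f$
$o{\left(B,p \right)} = \frac{B + p}{-1158 + B}$ ($o{\left(B,p \right)} = \frac{p + B}{B - 1158} = \frac{B + p}{-1158 + B}$)
$- \frac{2673965}{-1527287} + \frac{o{\left(432,L{\left(U{\left(4 \right)} \right)} \right)}}{-62692} = - \frac{2673965}{-1527287} + \frac{\frac{1}{-1158 + 432} \left(432 + \left(37 - 92\right)\right)}{-62692} = \left(-2673965\right) \left(- \frac{1}{1527287}\right) + \frac{432 + \left(37 - 92\right)}{-726} \left(- \frac{1}{62692}\right) = \frac{2673965}{1527287} + - \frac{432 - 55}{726} \left(- \frac{1}{62692}\right) = \frac{2673965}{1527287} + \left(- \frac{1}{726}\right) 377 \left(- \frac{1}{62692}\right) = \frac{2673965}{1527287} - - \frac{377}{45514392} = \frac{2673965}{1527287} + \frac{377}{45514392} = \frac{121704466991479}{69513539214504}$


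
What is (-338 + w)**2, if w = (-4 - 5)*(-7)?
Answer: 75625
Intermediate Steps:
w = 63 (w = -9*(-7) = 63)
(-338 + w)**2 = (-338 + 63)**2 = (-275)**2 = 75625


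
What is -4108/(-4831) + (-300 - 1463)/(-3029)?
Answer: 20960185/14633099 ≈ 1.4324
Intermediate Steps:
-4108/(-4831) + (-300 - 1463)/(-3029) = -4108*(-1/4831) - 1763*(-1/3029) = 4108/4831 + 1763/3029 = 20960185/14633099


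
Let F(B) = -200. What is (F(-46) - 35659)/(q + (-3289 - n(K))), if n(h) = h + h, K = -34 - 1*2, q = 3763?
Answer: -11953/182 ≈ -65.676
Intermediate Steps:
K = -36 (K = -34 - 2 = -36)
n(h) = 2*h
(F(-46) - 35659)/(q + (-3289 - n(K))) = (-200 - 35659)/(3763 + (-3289 - 2*(-36))) = -35859/(3763 + (-3289 - 1*(-72))) = -35859/(3763 + (-3289 + 72)) = -35859/(3763 - 3217) = -35859/546 = -35859*1/546 = -11953/182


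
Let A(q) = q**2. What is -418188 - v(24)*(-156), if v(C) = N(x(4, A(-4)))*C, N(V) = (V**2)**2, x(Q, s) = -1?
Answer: -414444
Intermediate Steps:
N(V) = V**4
v(C) = C (v(C) = (-1)**4*C = 1*C = C)
-418188 - v(24)*(-156) = -418188 - 24*(-156) = -418188 - 1*(-3744) = -418188 + 3744 = -414444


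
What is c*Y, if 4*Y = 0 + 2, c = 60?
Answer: 30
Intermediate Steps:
Y = ½ (Y = (0 + 2)/4 = (¼)*2 = ½ ≈ 0.50000)
c*Y = 60*(½) = 30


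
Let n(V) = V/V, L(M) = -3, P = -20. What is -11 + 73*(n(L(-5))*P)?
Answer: -1471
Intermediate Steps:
n(V) = 1
-11 + 73*(n(L(-5))*P) = -11 + 73*(1*(-20)) = -11 + 73*(-20) = -11 - 1460 = -1471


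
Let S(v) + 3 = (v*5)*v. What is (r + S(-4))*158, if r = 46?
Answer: 19434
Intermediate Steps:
S(v) = -3 + 5*v**2 (S(v) = -3 + (v*5)*v = -3 + (5*v)*v = -3 + 5*v**2)
(r + S(-4))*158 = (46 + (-3 + 5*(-4)**2))*158 = (46 + (-3 + 5*16))*158 = (46 + (-3 + 80))*158 = (46 + 77)*158 = 123*158 = 19434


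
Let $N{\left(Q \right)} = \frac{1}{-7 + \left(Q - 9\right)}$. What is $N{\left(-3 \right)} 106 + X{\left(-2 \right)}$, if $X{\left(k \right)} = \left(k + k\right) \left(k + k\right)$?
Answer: $\frac{198}{19} \approx 10.421$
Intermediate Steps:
$N{\left(Q \right)} = \frac{1}{-16 + Q}$ ($N{\left(Q \right)} = \frac{1}{-7 + \left(-9 + Q\right)} = \frac{1}{-16 + Q}$)
$X{\left(k \right)} = 4 k^{2}$ ($X{\left(k \right)} = 2 k 2 k = 4 k^{2}$)
$N{\left(-3 \right)} 106 + X{\left(-2 \right)} = \frac{1}{-16 - 3} \cdot 106 + 4 \left(-2\right)^{2} = \frac{1}{-19} \cdot 106 + 4 \cdot 4 = \left(- \frac{1}{19}\right) 106 + 16 = - \frac{106}{19} + 16 = \frac{198}{19}$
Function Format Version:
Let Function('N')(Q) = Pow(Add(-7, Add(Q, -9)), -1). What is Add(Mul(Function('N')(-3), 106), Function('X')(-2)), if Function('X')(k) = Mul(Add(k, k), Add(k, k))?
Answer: Rational(198, 19) ≈ 10.421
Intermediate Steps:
Function('N')(Q) = Pow(Add(-16, Q), -1) (Function('N')(Q) = Pow(Add(-7, Add(-9, Q)), -1) = Pow(Add(-16, Q), -1))
Function('X')(k) = Mul(4, Pow(k, 2)) (Function('X')(k) = Mul(Mul(2, k), Mul(2, k)) = Mul(4, Pow(k, 2)))
Add(Mul(Function('N')(-3), 106), Function('X')(-2)) = Add(Mul(Pow(Add(-16, -3), -1), 106), Mul(4, Pow(-2, 2))) = Add(Mul(Pow(-19, -1), 106), Mul(4, 4)) = Add(Mul(Rational(-1, 19), 106), 16) = Add(Rational(-106, 19), 16) = Rational(198, 19)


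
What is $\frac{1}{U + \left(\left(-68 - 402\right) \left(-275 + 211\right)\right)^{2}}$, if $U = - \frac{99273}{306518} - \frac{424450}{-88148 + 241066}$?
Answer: $\frac{23436059762}{21205096790798979943} \approx 1.1052 \cdot 10^{-9}$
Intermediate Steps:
$U = - \frac{72641096857}{23436059762}$ ($U = \left(-99273\right) \frac{1}{306518} - \frac{424450}{152918} = - \frac{99273}{306518} - \frac{212225}{76459} = - \frac{72641096857}{23436059762} \approx -3.0995$)
$\frac{1}{U + \left(\left(-68 - 402\right) \left(-275 + 211\right)\right)^{2}} = \frac{1}{- \frac{72641096857}{23436059762} + \left(\left(-68 - 402\right) \left(-275 + 211\right)\right)^{2}} = \frac{1}{- \frac{72641096857}{23436059762} + \left(\left(-470\right) \left(-64\right)\right)^{2}} = \frac{1}{- \frac{72641096857}{23436059762} + 30080^{2}} = \frac{1}{- \frac{72641096857}{23436059762} + 904806400} = \frac{1}{\frac{21205096790798979943}{23436059762}} = \frac{23436059762}{21205096790798979943}$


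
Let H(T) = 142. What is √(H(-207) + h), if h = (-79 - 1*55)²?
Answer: √18098 ≈ 134.53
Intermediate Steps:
h = 17956 (h = (-79 - 55)² = (-134)² = 17956)
√(H(-207) + h) = √(142 + 17956) = √18098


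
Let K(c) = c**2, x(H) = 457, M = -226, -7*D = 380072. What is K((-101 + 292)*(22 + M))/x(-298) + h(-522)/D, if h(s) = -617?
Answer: 133601010505/40216 ≈ 3.3221e+6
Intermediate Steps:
D = -54296 (D = -1/7*380072 = -54296)
K((-101 + 292)*(22 + M))/x(-298) + h(-522)/D = ((-101 + 292)*(22 - 226))**2/457 - 617/(-54296) = (191*(-204))**2*(1/457) - 617*(-1/54296) = (-38964)**2*(1/457) + 1/88 = 1518193296*(1/457) + 1/88 = 1518193296/457 + 1/88 = 133601010505/40216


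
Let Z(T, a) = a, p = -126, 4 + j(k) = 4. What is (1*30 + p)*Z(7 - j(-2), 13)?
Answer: -1248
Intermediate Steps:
j(k) = 0 (j(k) = -4 + 4 = 0)
(1*30 + p)*Z(7 - j(-2), 13) = (1*30 - 126)*13 = (30 - 126)*13 = -96*13 = -1248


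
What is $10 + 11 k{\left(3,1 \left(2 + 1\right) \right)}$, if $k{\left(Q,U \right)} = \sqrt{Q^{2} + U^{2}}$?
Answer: $10 + 33 \sqrt{2} \approx 56.669$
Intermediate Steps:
$10 + 11 k{\left(3,1 \left(2 + 1\right) \right)} = 10 + 11 \sqrt{3^{2} + \left(1 \left(2 + 1\right)\right)^{2}} = 10 + 11 \sqrt{9 + \left(1 \cdot 3\right)^{2}} = 10 + 11 \sqrt{9 + 3^{2}} = 10 + 11 \sqrt{9 + 9} = 10 + 11 \sqrt{18} = 10 + 11 \cdot 3 \sqrt{2} = 10 + 33 \sqrt{2}$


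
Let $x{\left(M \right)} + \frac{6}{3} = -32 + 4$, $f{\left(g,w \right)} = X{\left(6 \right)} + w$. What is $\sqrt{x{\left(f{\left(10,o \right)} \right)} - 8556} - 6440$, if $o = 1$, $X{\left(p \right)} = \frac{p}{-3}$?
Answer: $-6440 + 9 i \sqrt{106} \approx -6440.0 + 92.661 i$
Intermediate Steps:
$X{\left(p \right)} = - \frac{p}{3}$ ($X{\left(p \right)} = p \left(- \frac{1}{3}\right) = - \frac{p}{3}$)
$f{\left(g,w \right)} = -2 + w$ ($f{\left(g,w \right)} = \left(- \frac{1}{3}\right) 6 + w = -2 + w$)
$x{\left(M \right)} = -30$ ($x{\left(M \right)} = -2 + \left(-32 + 4\right) = -2 - 28 = -30$)
$\sqrt{x{\left(f{\left(10,o \right)} \right)} - 8556} - 6440 = \sqrt{-30 - 8556} - 6440 = \sqrt{-8586} - 6440 = 9 i \sqrt{106} - 6440 = -6440 + 9 i \sqrt{106}$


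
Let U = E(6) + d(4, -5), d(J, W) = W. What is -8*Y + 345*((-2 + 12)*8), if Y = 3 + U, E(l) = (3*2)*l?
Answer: 27328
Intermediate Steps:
E(l) = 6*l
U = 31 (U = 6*6 - 5 = 36 - 5 = 31)
Y = 34 (Y = 3 + 31 = 34)
-8*Y + 345*((-2 + 12)*8) = -8*34 + 345*((-2 + 12)*8) = -272 + 345*(10*8) = -272 + 345*80 = -272 + 27600 = 27328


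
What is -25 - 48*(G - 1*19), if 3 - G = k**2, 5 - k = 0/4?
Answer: 1943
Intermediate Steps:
k = 5 (k = 5 - 0/4 = 5 - 1*0 = 5 + 0 = 5)
G = -22 (G = 3 - 1*5**2 = 3 - 1*25 = 3 - 25 = -22)
-25 - 48*(G - 1*19) = -25 - 48*(-22 - 1*19) = -25 - 48*(-22 - 19) = -25 - 48*(-41) = -25 + 1968 = 1943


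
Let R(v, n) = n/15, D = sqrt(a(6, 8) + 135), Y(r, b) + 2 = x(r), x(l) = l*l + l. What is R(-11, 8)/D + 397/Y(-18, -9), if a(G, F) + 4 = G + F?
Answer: 397/304 + 8*sqrt(145)/2175 ≈ 1.3502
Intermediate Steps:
a(G, F) = -4 + F + G (a(G, F) = -4 + (G + F) = -4 + (F + G) = -4 + F + G)
x(l) = l + l**2 (x(l) = l**2 + l = l + l**2)
Y(r, b) = -2 + r*(1 + r)
D = sqrt(145) (D = sqrt((-4 + 8 + 6) + 135) = sqrt(10 + 135) = sqrt(145) ≈ 12.042)
R(v, n) = n/15 (R(v, n) = n*(1/15) = n/15)
R(-11, 8)/D + 397/Y(-18, -9) = ((1/15)*8)/(sqrt(145)) + 397/(-2 - 18*(1 - 18)) = 8*(sqrt(145)/145)/15 + 397/(-2 - 18*(-17)) = 8*sqrt(145)/2175 + 397/(-2 + 306) = 8*sqrt(145)/2175 + 397/304 = 397/304 + 8*sqrt(145)/2175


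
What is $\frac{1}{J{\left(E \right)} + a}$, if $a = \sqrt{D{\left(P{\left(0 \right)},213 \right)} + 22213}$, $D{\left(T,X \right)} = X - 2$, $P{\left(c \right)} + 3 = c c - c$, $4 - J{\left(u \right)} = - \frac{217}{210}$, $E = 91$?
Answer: $- \frac{4530}{20158799} + \frac{1800 \sqrt{5606}}{20158799} \approx 0.0064608$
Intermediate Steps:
$J{\left(u \right)} = \frac{151}{30}$ ($J{\left(u \right)} = 4 - - \frac{217}{210} = 4 - \left(-217\right) \frac{1}{210} = 4 - - \frac{31}{30} = 4 + \frac{31}{30} = \frac{151}{30}$)
$P{\left(c \right)} = -3 + c^{2} - c$ ($P{\left(c \right)} = -3 - \left(c - c c\right) = -3 + \left(c^{2} - c\right) = -3 + c^{2} - c$)
$D{\left(T,X \right)} = -2 + X$
$a = 2 \sqrt{5606}$ ($a = \sqrt{\left(-2 + 213\right) + 22213} = \sqrt{211 + 22213} = \sqrt{22424} = 2 \sqrt{5606} \approx 149.75$)
$\frac{1}{J{\left(E \right)} + a} = \frac{1}{\frac{151}{30} + 2 \sqrt{5606}}$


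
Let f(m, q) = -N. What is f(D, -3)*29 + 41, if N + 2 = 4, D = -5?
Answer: -17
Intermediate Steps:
N = 2 (N = -2 + 4 = 2)
f(m, q) = -2 (f(m, q) = -1*2 = -2)
f(D, -3)*29 + 41 = -2*29 + 41 = -58 + 41 = -17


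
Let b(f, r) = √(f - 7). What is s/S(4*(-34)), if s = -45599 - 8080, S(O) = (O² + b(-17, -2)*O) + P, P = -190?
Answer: -163774629/55925590 - 1216724*I*√6/27962795 ≈ -2.9284 - 0.10658*I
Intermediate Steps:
b(f, r) = √(-7 + f)
S(O) = -190 + O² + 2*I*O*√6 (S(O) = (O² + √(-7 - 17)*O) - 190 = (O² + √(-24)*O) - 190 = (O² + (2*I*√6)*O) - 190 = (O² + 2*I*O*√6) - 190 = -190 + O² + 2*I*O*√6)
s = -53679
s/S(4*(-34)) = -53679/(-190 + (4*(-34))² + 2*I*(4*(-34))*√6) = -53679/(-190 + (-136)² + 2*I*(-136)*√6) = -53679/(-190 + 18496 - 272*I*√6) = -53679/(18306 - 272*I*√6)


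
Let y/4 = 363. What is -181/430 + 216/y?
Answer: -14161/52030 ≈ -0.27217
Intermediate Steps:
y = 1452 (y = 4*363 = 1452)
-181/430 + 216/y = -181/430 + 216/1452 = -181*1/430 + 216*(1/1452) = -181/430 + 18/121 = -14161/52030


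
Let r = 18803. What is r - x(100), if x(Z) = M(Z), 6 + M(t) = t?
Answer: 18709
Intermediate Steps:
M(t) = -6 + t
x(Z) = -6 + Z
r - x(100) = 18803 - (-6 + 100) = 18803 - 1*94 = 18803 - 94 = 18709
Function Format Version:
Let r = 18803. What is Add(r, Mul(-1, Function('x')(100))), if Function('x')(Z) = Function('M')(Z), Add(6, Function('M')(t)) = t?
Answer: 18709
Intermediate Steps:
Function('M')(t) = Add(-6, t)
Function('x')(Z) = Add(-6, Z)
Add(r, Mul(-1, Function('x')(100))) = Add(18803, Mul(-1, Add(-6, 100))) = Add(18803, Mul(-1, 94)) = Add(18803, -94) = 18709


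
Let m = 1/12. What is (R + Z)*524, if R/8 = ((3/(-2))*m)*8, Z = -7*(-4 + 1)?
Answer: 6812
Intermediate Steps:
Z = 21 (Z = -7*(-3) = 21)
m = 1/12 ≈ 0.083333
R = -8 (R = 8*(((3/(-2))*(1/12))*8) = 8*(((3*(-½))*(1/12))*8) = 8*(-3/2*1/12*8) = 8*(-⅛*8) = 8*(-1) = -8)
(R + Z)*524 = (-8 + 21)*524 = 13*524 = 6812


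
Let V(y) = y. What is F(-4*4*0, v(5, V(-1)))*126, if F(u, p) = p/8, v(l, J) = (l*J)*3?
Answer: -945/4 ≈ -236.25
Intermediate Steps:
v(l, J) = 3*J*l (v(l, J) = (J*l)*3 = 3*J*l)
F(u, p) = p/8 (F(u, p) = p*(⅛) = p/8)
F(-4*4*0, v(5, V(-1)))*126 = ((3*(-1)*5)/8)*126 = ((⅛)*(-15))*126 = -15/8*126 = -945/4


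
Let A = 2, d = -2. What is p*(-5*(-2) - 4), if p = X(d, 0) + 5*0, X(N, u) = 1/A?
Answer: 3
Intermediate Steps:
X(N, u) = 1/2
p = 1/2 (p = 1/2 + 5*0 = 1/2 + 0 = 1/2 ≈ 0.50000)
p*(-5*(-2) - 4) = (-5*(-2) - 4)/2 = (10 - 4)/2 = (1/2)*6 = 3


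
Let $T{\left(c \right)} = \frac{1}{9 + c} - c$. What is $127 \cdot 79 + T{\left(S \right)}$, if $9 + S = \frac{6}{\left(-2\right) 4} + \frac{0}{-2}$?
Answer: $\frac{120497}{12} \approx 10041.0$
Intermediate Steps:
$S = - \frac{39}{4}$ ($S = -9 + \left(\frac{6}{\left(-2\right) 4} + \frac{0}{-2}\right) = -9 + \left(\frac{6}{-8} + 0 \left(- \frac{1}{2}\right)\right) = -9 + \left(6 \left(- \frac{1}{8}\right) + 0\right) = -9 + \left(- \frac{3}{4} + 0\right) = -9 - \frac{3}{4} = - \frac{39}{4} \approx -9.75$)
$127 \cdot 79 + T{\left(S \right)} = 127 \cdot 79 + \frac{1 - \left(- \frac{39}{4}\right)^{2} - - \frac{351}{4}}{9 - \frac{39}{4}} = 10033 + \frac{1 - \frac{1521}{16} + \frac{351}{4}}{- \frac{3}{4}} = 10033 - \frac{4 \left(1 - \frac{1521}{16} + \frac{351}{4}\right)}{3} = 10033 - - \frac{101}{12} = 10033 + \frac{101}{12} = \frac{120497}{12}$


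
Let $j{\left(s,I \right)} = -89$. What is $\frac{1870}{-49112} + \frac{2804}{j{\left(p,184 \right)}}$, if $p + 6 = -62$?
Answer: $- \frac{68938239}{2185484} \approx -31.544$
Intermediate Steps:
$p = -68$ ($p = -6 - 62 = -68$)
$\frac{1870}{-49112} + \frac{2804}{j{\left(p,184 \right)}} = \frac{1870}{-49112} + \frac{2804}{-89} = 1870 \left(- \frac{1}{49112}\right) + 2804 \left(- \frac{1}{89}\right) = - \frac{935}{24556} - \frac{2804}{89} = - \frac{68938239}{2185484}$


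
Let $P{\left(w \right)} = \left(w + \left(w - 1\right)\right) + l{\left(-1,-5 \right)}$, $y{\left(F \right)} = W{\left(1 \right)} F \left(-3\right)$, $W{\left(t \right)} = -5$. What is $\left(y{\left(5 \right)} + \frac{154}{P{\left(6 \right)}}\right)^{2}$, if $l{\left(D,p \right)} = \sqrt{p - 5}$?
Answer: $\frac{- 902191 i + 146850 \sqrt{10}}{- 111 i + 22 \sqrt{10}} \approx 7718.1 - 653.77 i$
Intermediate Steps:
$y{\left(F \right)} = 15 F$ ($y{\left(F \right)} = - 5 F \left(-3\right) = 15 F$)
$l{\left(D,p \right)} = \sqrt{-5 + p}$
$P{\left(w \right)} = -1 + 2 w + i \sqrt{10}$ ($P{\left(w \right)} = \left(w + \left(w - 1\right)\right) + \sqrt{-5 - 5} = \left(w + \left(w - 1\right)\right) + \sqrt{-10} = \left(w + \left(-1 + w\right)\right) + i \sqrt{10} = \left(-1 + 2 w\right) + i \sqrt{10} = -1 + 2 w + i \sqrt{10}$)
$\left(y{\left(5 \right)} + \frac{154}{P{\left(6 \right)}}\right)^{2} = \left(15 \cdot 5 + \frac{154}{-1 + 2 \cdot 6 + i \sqrt{10}}\right)^{2} = \left(75 + \frac{154}{-1 + 12 + i \sqrt{10}}\right)^{2} = \left(75 + \frac{154}{11 + i \sqrt{10}}\right)^{2}$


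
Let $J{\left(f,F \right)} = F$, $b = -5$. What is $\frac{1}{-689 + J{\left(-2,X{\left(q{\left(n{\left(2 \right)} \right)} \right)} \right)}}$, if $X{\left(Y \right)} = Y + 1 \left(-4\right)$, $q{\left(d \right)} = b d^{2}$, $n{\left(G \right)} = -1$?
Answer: $- \frac{1}{698} \approx -0.0014327$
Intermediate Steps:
$q{\left(d \right)} = - 5 d^{2}$
$X{\left(Y \right)} = -4 + Y$ ($X{\left(Y \right)} = Y - 4 = -4 + Y$)
$\frac{1}{-689 + J{\left(-2,X{\left(q{\left(n{\left(2 \right)} \right)} \right)} \right)}} = \frac{1}{-689 - \left(4 + 5 \left(-1\right)^{2}\right)} = \frac{1}{-689 - 9} = \frac{1}{-698} = - \frac{1}{698}$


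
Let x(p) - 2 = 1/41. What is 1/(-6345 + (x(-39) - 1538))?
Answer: -41/323120 ≈ -0.00012689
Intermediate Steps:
x(p) = 83/41 (x(p) = 2 + 1/41 = 83/41)
1/(-6345 + (x(-39) - 1538)) = 1/(-6345 + (83/41 - 1538)) = 1/(-6345 - 62975/41) = 1/(-323120/41) = -41/323120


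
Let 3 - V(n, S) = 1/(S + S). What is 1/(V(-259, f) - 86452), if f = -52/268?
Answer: -26/2247607 ≈ -1.1568e-5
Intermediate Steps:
f = -13/67 (f = -52*1/268 = -13/67 ≈ -0.19403)
V(n, S) = 3 - 1/(2*S) (V(n, S) = 3 - 1/(S + S) = 3 - 1/(2*S))
1/(V(-259, f) - 86452) = 1/((3 - 1/(2*(-13/67))) - 86452) = 1/((3 - 1/2*(-67/13)) - 86452) = 1/((3 + 67/26) - 86452) = 1/(145/26 - 86452) = 1/(-2247607/26) = -26/2247607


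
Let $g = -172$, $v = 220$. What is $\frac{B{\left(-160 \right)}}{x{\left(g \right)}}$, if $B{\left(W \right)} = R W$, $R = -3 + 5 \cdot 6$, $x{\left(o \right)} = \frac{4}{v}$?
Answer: $-237600$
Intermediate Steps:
$x{\left(o \right)} = \frac{1}{55}$ ($x{\left(o \right)} = \frac{4}{220} = 4 \cdot \frac{1}{220} = \frac{1}{55}$)
$R = 27$ ($R = -3 + 30 = 27$)
$B{\left(W \right)} = 27 W$
$\frac{B{\left(-160 \right)}}{x{\left(g \right)}} = 27 \left(-160\right) \frac{1}{\frac{1}{55}} = \left(-4320\right) 55 = -237600$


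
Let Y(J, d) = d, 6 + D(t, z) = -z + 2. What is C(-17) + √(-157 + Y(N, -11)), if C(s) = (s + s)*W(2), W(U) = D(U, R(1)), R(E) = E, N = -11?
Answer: 170 + 2*I*√42 ≈ 170.0 + 12.961*I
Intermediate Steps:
D(t, z) = -4 - z (D(t, z) = -6 + (-z + 2) = -6 + (2 - z) = -4 - z)
W(U) = -5 (W(U) = -4 - 1*1 = -4 - 1 = -5)
C(s) = -10*s (C(s) = (s + s)*(-5) = (2*s)*(-5) = -10*s)
C(-17) + √(-157 + Y(N, -11)) = -10*(-17) + √(-157 - 11) = 170 + √(-168) = 170 + 2*I*√42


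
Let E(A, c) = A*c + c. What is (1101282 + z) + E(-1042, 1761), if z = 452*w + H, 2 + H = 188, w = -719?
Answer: -1056721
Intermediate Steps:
H = 186 (H = -2 + 188 = 186)
E(A, c) = c + A*c
z = -324802 (z = 452*(-719) + 186 = -324988 + 186 = -324802)
(1101282 + z) + E(-1042, 1761) = (1101282 - 324802) + 1761*(1 - 1042) = 776480 + 1761*(-1041) = 776480 - 1833201 = -1056721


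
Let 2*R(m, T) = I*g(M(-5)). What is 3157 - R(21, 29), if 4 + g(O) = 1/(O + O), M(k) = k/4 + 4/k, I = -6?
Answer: 128915/41 ≈ 3144.3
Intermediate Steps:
M(k) = 4/k + k/4 (M(k) = k*(¼) + 4/k = k/4 + 4/k = 4/k + k/4)
g(O) = -4 + 1/(2*O) (g(O) = -4 + 1/(O + O) = -4 + 1/(2*O))
R(m, T) = 522/41 (R(m, T) = (-6*(-4 + 1/(2*(4/(-5) + (¼)*(-5)))))/2 = (-6*(-4 + 1/(2*(4*(-⅕) - 5/4))))/2 = (-6*(-4 + 1/(2*(-⅘ - 5/4))))/2 = (-6*(-4 + 1/(2*(-41/20))))/2 = (-6*(-4 + (½)*(-20/41)))/2 = (-6*(-4 - 10/41))/2 = (-6*(-174/41))/2 = (½)*(1044/41) = 522/41)
3157 - R(21, 29) = 3157 - 1*522/41 = 3157 - 522/41 = 128915/41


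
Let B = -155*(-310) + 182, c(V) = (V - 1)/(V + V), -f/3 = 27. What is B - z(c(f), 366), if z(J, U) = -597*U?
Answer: 266734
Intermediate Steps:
f = -81 (f = -3*27 = -81)
c(V) = (-1 + V)/(2*V) (c(V) = (-1 + V)/((2*V)) = (-1 + V)*(1/(2*V)) = (-1 + V)/(2*V))
B = 48232 (B = 48050 + 182 = 48232)
B - z(c(f), 366) = 48232 - (-597)*366 = 48232 - 1*(-218502) = 48232 + 218502 = 266734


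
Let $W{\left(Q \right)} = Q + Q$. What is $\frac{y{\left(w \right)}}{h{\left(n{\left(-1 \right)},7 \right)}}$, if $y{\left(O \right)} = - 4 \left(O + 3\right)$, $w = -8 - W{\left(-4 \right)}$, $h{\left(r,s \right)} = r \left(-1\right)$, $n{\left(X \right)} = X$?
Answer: $-12$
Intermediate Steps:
$W{\left(Q \right)} = 2 Q$
$h{\left(r,s \right)} = - r$
$w = 0$ ($w = -8 - 2 \left(-4\right) = -8 - -8 = -8 + 8 = 0$)
$y{\left(O \right)} = -12 - 4 O$ ($y{\left(O \right)} = - 4 \left(3 + O\right) = -12 - 4 O$)
$\frac{y{\left(w \right)}}{h{\left(n{\left(-1 \right)},7 \right)}} = \frac{-12 - 0}{\left(-1\right) \left(-1\right)} = \frac{-12 + 0}{1} = \left(-12\right) 1 = -12$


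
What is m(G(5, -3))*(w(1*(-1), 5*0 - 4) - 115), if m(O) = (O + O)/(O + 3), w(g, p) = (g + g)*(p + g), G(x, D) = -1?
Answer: 105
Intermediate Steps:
w(g, p) = 2*g*(g + p) (w(g, p) = (2*g)*(g + p) = 2*g*(g + p))
m(O) = 2*O/(3 + O) (m(O) = (2*O)/(3 + O) = 2*O/(3 + O))
m(G(5, -3))*(w(1*(-1), 5*0 - 4) - 115) = (2*(-1)/(3 - 1))*(2*(1*(-1))*(1*(-1) + (5*0 - 4)) - 115) = (2*(-1)/2)*(2*(-1)*(-1 + (0 - 4)) - 115) = (2*(-1)*(1/2))*(2*(-1)*(-1 - 4) - 115) = -(2*(-1)*(-5) - 115) = -(10 - 115) = -1*(-105) = 105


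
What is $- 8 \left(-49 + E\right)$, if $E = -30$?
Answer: $632$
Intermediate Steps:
$- 8 \left(-49 + E\right) = - 8 \left(-49 - 30\right) = \left(-8\right) \left(-79\right) = 632$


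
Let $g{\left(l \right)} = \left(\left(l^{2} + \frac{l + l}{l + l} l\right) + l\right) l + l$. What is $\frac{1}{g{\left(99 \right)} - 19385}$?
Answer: $\frac{1}{970615} \approx 1.0303 \cdot 10^{-6}$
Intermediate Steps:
$g{\left(l \right)} = l + l \left(l^{2} + 2 l\right)$ ($g{\left(l \right)} = \left(\left(l^{2} + \frac{2 l}{2 l} l\right) + l\right) l + l = \left(\left(l^{2} + 2 l \frac{1}{2 l} l\right) + l\right) l + l = \left(\left(l^{2} + 1 l\right) + l\right) l + l = \left(\left(l^{2} + l\right) + l\right) l + l = \left(\left(l + l^{2}\right) + l\right) l + l = \left(l^{2} + 2 l\right) l + l = l \left(l^{2} + 2 l\right) + l = l + l \left(l^{2} + 2 l\right)$)
$\frac{1}{g{\left(99 \right)} - 19385} = \frac{1}{99 \left(1 + 99^{2} + 2 \cdot 99\right) - 19385} = \frac{1}{99 \left(1 + 9801 + 198\right) - 19385} = \frac{1}{99 \cdot 10000 - 19385} = \frac{1}{990000 - 19385} = \frac{1}{970615}$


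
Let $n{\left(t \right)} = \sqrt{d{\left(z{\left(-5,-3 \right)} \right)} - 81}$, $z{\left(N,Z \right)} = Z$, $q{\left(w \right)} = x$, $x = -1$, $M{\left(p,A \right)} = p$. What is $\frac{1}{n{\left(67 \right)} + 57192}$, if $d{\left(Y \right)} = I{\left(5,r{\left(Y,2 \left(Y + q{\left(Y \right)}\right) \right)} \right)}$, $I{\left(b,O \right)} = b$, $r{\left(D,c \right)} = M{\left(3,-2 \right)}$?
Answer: $\frac{14298}{817731235} - \frac{i \sqrt{19}}{1635462470} \approx 1.7485 \cdot 10^{-5} - 2.6652 \cdot 10^{-9} i$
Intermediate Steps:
$q{\left(w \right)} = -1$
$r{\left(D,c \right)} = 3$
$d{\left(Y \right)} = 5$
$n{\left(t \right)} = 2 i \sqrt{19}$ ($n{\left(t \right)} = \sqrt{5 - 81} = \sqrt{-76} = 2 i \sqrt{19}$)
$\frac{1}{n{\left(67 \right)} + 57192} = \frac{1}{2 i \sqrt{19} + 57192} = \frac{1}{57192 + 2 i \sqrt{19}}$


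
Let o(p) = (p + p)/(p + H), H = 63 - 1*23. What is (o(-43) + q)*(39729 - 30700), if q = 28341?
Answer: 768449161/3 ≈ 2.5615e+8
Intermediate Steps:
H = 40 (H = 63 - 23 = 40)
o(p) = 2*p/(40 + p) (o(p) = (p + p)/(p + 40) = (2*p)/(40 + p) = 2*p/(40 + p))
(o(-43) + q)*(39729 - 30700) = (2*(-43)/(40 - 43) + 28341)*(39729 - 30700) = (2*(-43)/(-3) + 28341)*9029 = (2*(-43)*(-1/3) + 28341)*9029 = (86/3 + 28341)*9029 = (85109/3)*9029 = 768449161/3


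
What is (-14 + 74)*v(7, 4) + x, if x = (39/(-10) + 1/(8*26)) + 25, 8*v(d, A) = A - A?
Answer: 21949/1040 ≈ 21.105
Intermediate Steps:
v(d, A) = 0 (v(d, A) = (A - A)/8 = (1/8)*0 = 0)
x = 21949/1040 (x = (39*(-1/10) + (1/8)*(1/26)) + 25 = (-39/10 + 1/208) + 25 = -4051/1040 + 25 = 21949/1040 ≈ 21.105)
(-14 + 74)*v(7, 4) + x = (-14 + 74)*0 + 21949/1040 = 60*0 + 21949/1040 = 0 + 21949/1040 = 21949/1040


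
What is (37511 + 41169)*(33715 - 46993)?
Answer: -1044713040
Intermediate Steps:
(37511 + 41169)*(33715 - 46993) = 78680*(-13278) = -1044713040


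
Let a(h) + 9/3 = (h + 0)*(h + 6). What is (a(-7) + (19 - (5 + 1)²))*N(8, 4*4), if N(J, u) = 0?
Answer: 0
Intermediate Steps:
a(h) = -3 + h*(6 + h) (a(h) = -3 + (h + 0)*(h + 6) = -3 + h*(6 + h))
(a(-7) + (19 - (5 + 1)²))*N(8, 4*4) = ((-3 + (-7)² + 6*(-7)) + (19 - (5 + 1)²))*0 = ((-3 + 49 - 42) + (19 - 1*6²))*0 = (4 + (19 - 1*36))*0 = (4 + (19 - 36))*0 = (4 - 17)*0 = -13*0 = 0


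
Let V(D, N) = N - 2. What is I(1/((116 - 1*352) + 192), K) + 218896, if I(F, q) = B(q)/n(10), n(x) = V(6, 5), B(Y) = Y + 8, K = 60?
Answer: 656756/3 ≈ 2.1892e+5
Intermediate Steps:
B(Y) = 8 + Y
V(D, N) = -2 + N
n(x) = 3 (n(x) = -2 + 5 = 3)
I(F, q) = 8/3 + q/3 (I(F, q) = (8 + q)/3 = (8 + q)*(⅓) = 8/3 + q/3)
I(1/((116 - 1*352) + 192), K) + 218896 = (8/3 + (⅓)*60) + 218896 = (8/3 + 20) + 218896 = 68/3 + 218896 = 656756/3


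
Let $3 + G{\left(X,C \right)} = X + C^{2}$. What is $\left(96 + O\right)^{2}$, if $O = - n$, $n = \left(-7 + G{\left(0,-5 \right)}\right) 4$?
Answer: $1296$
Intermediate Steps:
$G{\left(X,C \right)} = -3 + X + C^{2}$ ($G{\left(X,C \right)} = -3 + \left(X + C^{2}\right) = -3 + X + C^{2}$)
$n = 60$ ($n = \left(-7 + \left(-3 + 0 + \left(-5\right)^{2}\right)\right) 4 = \left(-7 + \left(-3 + 0 + 25\right)\right) 4 = \left(-7 + 22\right) 4 = 15 \cdot 4 = 60$)
$O = -60$ ($O = \left(-1\right) 60 = -60$)
$\left(96 + O\right)^{2} = \left(96 - 60\right)^{2} = 36^{2} = 1296$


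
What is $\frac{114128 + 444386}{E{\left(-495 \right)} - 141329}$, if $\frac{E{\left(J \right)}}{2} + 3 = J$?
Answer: $- \frac{558514}{142325} \approx -3.9242$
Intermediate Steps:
$E{\left(J \right)} = -6 + 2 J$
$\frac{114128 + 444386}{E{\left(-495 \right)} - 141329} = \frac{114128 + 444386}{\left(-6 + 2 \left(-495\right)\right) - 141329} = \frac{558514}{\left(-6 - 990\right) - 141329} = \frac{558514}{-996 - 141329} = \frac{558514}{-142325} = 558514 \left(- \frac{1}{142325}\right) = - \frac{558514}{142325}$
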